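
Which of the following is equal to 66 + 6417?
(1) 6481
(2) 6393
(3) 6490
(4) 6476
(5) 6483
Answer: 5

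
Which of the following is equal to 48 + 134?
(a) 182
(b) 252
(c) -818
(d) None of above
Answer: a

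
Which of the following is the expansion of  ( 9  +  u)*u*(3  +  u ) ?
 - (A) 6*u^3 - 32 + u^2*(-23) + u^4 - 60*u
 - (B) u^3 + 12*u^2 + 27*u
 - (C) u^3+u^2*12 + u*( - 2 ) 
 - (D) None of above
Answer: B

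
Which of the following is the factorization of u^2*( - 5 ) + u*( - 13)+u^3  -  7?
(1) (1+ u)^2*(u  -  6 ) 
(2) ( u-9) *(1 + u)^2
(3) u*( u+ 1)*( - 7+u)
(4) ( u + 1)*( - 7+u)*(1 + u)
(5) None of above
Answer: 4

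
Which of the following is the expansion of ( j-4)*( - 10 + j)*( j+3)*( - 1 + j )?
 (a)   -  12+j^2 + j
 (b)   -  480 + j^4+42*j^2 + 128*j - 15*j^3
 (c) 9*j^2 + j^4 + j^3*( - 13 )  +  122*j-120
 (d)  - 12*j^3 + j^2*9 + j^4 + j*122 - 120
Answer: d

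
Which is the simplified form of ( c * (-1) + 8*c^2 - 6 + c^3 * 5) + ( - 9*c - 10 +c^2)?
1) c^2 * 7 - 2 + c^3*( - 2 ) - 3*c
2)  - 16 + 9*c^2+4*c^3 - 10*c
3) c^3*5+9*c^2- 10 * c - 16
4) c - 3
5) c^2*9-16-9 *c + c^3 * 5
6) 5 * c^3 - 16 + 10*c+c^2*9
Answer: 3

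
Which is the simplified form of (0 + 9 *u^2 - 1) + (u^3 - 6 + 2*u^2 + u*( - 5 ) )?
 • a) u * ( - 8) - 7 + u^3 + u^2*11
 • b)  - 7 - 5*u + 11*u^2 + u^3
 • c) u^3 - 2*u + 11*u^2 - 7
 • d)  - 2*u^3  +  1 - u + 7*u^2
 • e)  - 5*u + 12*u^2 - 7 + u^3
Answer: b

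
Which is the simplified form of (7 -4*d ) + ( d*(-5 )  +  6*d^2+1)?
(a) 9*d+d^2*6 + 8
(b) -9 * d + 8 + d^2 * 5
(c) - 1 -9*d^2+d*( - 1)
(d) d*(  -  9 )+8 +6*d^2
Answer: d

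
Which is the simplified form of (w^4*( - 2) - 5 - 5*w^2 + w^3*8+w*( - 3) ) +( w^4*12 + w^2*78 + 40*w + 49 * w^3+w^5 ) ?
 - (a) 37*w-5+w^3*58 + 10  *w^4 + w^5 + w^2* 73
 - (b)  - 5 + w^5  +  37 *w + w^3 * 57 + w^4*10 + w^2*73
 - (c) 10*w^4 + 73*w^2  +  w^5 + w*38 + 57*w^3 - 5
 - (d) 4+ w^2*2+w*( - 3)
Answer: b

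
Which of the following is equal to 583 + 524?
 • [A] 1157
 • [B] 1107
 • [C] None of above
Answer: B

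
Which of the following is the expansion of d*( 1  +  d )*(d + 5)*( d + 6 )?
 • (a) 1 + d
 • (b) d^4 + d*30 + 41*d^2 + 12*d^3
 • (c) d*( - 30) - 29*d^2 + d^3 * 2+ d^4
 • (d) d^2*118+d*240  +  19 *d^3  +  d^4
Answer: b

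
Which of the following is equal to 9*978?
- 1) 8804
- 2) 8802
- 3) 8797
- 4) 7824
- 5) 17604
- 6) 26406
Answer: 2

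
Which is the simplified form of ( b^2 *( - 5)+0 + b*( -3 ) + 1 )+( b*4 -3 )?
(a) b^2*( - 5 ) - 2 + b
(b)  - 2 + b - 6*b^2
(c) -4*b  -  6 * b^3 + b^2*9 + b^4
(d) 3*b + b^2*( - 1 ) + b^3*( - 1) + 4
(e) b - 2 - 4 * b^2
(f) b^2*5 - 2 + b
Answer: a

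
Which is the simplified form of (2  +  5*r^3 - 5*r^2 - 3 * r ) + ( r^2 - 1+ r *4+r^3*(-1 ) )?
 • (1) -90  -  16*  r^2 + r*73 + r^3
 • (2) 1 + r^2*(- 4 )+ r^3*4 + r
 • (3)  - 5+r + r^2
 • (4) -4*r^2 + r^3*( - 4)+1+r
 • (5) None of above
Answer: 2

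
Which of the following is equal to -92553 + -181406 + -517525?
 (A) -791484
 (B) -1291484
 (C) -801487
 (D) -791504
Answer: A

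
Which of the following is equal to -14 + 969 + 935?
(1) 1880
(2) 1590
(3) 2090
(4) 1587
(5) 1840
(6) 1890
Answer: 6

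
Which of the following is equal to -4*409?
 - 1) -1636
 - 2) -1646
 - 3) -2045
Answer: 1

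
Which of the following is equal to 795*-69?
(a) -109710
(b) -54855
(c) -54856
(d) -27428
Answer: b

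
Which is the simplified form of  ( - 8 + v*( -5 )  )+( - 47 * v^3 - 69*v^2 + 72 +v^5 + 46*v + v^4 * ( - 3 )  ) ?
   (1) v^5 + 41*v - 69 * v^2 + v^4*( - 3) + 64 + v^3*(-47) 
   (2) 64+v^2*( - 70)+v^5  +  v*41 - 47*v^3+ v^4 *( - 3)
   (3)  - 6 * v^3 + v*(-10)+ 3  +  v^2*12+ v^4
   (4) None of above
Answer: 1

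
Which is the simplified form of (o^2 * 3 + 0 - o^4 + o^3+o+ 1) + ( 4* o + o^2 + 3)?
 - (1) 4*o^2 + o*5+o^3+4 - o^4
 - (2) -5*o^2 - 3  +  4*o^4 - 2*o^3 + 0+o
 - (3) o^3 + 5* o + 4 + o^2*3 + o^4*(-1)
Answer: 1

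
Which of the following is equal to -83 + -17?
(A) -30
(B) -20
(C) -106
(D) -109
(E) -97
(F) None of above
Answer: F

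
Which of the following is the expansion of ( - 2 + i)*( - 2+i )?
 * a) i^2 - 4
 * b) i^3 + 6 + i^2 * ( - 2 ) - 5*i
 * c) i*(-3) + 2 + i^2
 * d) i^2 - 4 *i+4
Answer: d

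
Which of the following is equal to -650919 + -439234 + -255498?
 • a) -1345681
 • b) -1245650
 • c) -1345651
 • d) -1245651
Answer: c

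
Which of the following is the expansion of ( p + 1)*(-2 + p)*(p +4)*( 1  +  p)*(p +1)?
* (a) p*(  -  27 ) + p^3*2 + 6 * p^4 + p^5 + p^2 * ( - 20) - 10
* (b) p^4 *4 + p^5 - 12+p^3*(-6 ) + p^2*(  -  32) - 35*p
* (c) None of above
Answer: c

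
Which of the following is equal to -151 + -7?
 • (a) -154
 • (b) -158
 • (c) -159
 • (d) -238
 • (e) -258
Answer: b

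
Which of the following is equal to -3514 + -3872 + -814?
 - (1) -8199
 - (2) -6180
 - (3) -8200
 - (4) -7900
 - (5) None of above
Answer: 3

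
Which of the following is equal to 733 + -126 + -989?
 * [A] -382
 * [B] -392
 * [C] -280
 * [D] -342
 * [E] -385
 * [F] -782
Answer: A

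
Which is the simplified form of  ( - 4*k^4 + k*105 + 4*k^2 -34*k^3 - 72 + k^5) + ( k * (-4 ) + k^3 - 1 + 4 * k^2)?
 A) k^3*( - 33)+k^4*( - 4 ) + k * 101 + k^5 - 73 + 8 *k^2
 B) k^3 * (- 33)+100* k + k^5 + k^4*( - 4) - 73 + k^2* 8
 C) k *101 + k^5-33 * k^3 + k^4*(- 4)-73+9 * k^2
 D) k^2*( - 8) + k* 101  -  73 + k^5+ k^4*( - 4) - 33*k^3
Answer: A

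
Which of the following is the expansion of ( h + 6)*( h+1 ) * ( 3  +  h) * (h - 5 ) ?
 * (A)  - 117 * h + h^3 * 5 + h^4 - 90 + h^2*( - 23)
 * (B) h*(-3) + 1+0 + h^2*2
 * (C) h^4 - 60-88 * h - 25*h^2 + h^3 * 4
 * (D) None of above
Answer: A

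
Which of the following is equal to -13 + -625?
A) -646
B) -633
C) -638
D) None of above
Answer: C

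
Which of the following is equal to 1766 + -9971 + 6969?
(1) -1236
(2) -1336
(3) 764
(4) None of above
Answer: 1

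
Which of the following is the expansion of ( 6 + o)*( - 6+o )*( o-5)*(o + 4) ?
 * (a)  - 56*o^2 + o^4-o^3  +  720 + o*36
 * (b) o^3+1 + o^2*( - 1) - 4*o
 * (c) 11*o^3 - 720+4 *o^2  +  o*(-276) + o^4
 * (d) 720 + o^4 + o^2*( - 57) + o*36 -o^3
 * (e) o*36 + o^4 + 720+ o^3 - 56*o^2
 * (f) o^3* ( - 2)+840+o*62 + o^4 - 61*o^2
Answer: a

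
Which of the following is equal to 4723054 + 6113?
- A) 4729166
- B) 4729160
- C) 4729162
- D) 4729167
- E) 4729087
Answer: D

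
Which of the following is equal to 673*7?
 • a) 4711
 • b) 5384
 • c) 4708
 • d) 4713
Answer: a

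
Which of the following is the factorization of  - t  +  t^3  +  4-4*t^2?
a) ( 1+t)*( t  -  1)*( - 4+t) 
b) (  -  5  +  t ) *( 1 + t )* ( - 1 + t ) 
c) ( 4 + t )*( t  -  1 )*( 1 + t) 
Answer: a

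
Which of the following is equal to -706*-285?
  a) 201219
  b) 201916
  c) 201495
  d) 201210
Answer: d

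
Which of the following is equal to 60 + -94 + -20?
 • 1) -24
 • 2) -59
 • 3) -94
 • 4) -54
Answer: 4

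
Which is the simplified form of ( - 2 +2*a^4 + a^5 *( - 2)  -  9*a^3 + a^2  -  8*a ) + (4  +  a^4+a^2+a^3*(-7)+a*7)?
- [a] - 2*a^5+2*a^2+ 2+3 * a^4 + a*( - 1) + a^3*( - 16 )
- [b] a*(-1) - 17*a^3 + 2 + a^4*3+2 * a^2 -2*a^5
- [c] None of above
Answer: a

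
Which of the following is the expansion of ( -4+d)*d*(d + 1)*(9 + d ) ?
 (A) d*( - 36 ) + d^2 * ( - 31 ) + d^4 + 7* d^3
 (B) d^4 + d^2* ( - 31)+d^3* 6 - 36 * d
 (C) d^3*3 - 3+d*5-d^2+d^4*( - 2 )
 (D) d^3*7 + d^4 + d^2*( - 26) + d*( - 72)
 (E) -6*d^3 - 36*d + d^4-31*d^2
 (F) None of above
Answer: B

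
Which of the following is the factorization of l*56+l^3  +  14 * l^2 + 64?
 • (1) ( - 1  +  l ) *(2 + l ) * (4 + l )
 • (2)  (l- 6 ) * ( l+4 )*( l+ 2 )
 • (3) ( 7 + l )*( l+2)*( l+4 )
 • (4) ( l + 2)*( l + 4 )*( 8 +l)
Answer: 4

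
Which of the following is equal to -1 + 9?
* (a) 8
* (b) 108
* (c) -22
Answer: a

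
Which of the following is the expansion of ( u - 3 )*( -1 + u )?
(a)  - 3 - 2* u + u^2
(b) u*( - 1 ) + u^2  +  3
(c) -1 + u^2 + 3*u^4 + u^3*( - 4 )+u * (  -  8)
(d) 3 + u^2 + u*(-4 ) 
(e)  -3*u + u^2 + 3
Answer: d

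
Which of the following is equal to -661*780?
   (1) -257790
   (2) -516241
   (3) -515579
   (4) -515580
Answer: 4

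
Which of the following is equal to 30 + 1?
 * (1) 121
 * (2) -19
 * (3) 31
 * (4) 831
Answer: 3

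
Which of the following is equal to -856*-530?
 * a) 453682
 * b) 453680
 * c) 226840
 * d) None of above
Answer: b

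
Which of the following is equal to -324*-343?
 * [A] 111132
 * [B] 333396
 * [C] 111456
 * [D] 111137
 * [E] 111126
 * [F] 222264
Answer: A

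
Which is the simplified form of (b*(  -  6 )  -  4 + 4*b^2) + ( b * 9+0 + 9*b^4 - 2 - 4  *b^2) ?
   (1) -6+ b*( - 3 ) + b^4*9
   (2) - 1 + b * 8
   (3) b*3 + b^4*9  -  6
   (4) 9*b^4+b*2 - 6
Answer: 3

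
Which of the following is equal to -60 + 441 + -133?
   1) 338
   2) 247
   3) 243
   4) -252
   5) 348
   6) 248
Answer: 6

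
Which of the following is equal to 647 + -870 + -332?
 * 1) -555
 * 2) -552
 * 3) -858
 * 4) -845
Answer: 1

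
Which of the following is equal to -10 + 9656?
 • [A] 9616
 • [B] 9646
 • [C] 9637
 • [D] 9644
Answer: B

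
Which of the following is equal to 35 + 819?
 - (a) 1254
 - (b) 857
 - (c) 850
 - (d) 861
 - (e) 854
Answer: e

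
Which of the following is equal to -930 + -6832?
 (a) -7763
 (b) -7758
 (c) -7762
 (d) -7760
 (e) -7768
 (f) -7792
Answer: c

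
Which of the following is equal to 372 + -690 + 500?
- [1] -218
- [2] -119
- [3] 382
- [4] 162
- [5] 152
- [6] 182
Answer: 6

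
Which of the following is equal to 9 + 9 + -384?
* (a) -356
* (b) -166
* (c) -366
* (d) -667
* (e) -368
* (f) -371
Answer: c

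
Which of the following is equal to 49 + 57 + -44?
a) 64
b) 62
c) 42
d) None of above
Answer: b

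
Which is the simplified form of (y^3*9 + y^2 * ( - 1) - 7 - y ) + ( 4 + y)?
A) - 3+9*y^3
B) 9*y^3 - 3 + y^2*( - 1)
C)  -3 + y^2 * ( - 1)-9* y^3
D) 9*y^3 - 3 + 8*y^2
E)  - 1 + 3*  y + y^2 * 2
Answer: B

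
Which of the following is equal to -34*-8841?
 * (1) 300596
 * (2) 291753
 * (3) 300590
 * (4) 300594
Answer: 4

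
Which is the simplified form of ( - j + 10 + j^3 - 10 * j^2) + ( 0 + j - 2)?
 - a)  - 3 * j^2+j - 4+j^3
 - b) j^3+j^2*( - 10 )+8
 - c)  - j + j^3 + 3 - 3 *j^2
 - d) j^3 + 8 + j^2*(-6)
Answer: b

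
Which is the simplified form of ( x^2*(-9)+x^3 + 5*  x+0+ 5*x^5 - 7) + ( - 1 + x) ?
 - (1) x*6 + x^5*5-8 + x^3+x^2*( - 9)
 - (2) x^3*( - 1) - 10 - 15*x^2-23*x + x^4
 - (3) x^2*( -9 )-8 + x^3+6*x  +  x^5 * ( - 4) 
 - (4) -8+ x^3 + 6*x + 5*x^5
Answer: 1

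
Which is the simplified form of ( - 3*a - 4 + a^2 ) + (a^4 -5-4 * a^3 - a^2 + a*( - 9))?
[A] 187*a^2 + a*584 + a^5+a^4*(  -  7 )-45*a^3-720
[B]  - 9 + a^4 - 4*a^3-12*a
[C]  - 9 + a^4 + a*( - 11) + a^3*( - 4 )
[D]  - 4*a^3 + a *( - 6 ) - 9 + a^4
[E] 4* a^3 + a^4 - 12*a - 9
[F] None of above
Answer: B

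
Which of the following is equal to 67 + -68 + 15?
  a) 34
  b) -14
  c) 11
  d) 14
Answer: d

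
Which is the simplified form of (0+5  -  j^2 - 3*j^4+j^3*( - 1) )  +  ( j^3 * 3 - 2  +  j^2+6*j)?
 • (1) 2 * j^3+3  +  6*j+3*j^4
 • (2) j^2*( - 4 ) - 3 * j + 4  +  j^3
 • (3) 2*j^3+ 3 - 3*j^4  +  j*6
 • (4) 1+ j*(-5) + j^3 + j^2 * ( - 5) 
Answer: 3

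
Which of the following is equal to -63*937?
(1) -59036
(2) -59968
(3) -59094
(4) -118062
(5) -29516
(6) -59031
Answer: 6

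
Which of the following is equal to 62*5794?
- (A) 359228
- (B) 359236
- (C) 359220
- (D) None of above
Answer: A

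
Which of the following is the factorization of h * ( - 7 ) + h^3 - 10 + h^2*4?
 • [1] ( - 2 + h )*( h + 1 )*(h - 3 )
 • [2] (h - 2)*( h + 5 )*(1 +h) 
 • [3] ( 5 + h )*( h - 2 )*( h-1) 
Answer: 2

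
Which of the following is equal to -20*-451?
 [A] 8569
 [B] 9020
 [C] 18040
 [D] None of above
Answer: B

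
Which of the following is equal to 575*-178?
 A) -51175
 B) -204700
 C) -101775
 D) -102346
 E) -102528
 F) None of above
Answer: F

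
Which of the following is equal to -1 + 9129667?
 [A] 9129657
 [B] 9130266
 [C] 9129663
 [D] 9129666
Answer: D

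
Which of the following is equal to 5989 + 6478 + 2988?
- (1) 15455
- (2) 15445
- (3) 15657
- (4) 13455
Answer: 1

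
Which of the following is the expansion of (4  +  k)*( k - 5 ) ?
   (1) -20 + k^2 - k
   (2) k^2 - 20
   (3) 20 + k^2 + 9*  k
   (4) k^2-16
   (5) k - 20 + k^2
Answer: 1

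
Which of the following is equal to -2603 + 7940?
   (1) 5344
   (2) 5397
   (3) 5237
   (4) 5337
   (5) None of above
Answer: 4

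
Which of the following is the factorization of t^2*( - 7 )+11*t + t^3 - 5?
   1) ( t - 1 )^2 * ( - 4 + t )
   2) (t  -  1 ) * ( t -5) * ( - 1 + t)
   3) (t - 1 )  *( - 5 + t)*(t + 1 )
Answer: 2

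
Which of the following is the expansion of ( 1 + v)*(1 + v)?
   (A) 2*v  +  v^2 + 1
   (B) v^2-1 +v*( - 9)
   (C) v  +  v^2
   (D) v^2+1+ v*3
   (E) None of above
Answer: A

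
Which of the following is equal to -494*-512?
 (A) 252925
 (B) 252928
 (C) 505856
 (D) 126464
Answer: B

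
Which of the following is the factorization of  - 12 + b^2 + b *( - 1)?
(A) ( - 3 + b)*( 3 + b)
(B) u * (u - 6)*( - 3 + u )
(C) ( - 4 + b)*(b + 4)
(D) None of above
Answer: D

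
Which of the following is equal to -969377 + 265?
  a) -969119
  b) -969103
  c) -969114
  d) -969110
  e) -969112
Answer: e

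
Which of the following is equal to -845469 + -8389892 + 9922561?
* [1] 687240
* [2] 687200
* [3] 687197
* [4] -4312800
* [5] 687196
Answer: 2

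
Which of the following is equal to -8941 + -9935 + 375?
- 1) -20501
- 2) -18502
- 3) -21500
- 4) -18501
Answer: 4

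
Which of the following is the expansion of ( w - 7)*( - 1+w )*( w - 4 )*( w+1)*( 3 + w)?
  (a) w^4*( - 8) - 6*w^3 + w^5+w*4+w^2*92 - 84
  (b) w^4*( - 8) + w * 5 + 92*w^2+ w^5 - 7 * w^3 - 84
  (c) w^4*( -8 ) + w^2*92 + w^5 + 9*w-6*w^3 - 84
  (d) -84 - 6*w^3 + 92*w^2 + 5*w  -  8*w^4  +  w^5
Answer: d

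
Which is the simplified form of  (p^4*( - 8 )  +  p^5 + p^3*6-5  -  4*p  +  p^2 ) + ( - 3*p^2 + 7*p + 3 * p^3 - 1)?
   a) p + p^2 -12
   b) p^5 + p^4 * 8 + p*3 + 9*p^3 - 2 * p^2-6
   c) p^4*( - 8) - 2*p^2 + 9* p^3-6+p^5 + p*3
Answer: c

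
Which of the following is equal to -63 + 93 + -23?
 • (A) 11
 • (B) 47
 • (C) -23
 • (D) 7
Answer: D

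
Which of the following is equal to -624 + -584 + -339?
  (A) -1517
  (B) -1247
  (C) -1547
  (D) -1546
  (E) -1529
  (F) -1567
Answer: C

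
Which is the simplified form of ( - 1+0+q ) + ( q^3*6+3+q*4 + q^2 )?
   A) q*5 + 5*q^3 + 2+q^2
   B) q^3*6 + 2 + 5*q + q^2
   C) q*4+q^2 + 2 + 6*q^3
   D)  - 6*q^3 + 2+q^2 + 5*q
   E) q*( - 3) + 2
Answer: B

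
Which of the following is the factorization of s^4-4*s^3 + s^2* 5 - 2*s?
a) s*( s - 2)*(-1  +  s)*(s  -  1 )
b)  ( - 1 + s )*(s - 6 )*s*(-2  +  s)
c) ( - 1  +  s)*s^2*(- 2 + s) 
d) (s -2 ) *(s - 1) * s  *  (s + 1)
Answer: a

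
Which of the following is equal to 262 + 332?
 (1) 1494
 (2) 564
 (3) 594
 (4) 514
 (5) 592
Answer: 3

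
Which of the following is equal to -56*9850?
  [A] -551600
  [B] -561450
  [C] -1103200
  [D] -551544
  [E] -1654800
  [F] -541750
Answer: A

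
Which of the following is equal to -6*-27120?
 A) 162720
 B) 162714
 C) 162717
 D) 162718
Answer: A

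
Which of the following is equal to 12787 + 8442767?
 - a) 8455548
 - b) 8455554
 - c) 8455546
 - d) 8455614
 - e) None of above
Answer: b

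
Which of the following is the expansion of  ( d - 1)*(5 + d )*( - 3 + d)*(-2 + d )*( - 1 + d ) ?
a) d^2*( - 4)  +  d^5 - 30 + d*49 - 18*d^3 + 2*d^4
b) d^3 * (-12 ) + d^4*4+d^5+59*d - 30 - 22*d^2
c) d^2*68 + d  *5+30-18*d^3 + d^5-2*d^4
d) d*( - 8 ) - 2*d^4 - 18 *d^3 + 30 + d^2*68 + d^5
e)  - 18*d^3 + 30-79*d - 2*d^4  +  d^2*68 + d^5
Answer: e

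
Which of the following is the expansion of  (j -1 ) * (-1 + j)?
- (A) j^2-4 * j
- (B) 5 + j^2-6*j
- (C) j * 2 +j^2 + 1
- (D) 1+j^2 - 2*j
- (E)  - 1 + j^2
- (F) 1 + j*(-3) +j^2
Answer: D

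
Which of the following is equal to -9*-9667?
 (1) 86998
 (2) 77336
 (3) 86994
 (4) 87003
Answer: 4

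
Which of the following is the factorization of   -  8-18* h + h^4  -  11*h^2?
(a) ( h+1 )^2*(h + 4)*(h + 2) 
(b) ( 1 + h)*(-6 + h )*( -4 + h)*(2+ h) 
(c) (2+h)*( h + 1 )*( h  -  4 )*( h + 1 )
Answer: c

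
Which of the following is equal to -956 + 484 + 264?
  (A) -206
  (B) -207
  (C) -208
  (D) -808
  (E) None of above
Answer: C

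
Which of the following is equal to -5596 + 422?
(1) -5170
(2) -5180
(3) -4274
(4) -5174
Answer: 4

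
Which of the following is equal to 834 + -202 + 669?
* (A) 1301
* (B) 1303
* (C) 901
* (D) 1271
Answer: A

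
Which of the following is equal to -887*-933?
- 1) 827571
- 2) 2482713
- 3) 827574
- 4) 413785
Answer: 1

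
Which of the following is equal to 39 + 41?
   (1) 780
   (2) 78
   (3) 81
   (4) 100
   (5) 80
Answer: 5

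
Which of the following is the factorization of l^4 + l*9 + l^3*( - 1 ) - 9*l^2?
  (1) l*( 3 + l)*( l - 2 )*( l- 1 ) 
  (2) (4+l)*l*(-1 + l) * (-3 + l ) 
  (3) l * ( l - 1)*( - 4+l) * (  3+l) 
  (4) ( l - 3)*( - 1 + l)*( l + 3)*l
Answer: 4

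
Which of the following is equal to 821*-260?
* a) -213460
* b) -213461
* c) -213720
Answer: a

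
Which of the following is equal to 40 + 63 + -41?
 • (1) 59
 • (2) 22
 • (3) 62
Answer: 3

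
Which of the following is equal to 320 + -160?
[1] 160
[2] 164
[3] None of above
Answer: 1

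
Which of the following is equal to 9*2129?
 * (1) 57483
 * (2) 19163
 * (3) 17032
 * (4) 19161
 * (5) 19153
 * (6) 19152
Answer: 4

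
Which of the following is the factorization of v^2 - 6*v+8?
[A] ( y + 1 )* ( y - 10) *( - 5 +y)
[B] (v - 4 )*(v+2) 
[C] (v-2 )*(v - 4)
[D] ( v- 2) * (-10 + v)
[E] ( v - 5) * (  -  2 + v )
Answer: C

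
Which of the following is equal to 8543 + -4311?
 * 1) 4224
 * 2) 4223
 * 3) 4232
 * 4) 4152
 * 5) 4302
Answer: 3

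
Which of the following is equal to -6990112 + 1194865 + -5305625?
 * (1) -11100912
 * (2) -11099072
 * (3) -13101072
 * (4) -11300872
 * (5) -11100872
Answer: 5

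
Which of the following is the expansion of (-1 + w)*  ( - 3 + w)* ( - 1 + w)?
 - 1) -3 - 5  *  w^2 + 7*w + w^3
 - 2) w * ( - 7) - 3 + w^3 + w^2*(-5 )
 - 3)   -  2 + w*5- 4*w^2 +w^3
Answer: 1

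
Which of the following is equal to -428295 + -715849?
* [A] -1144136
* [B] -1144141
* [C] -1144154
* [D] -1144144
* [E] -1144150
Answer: D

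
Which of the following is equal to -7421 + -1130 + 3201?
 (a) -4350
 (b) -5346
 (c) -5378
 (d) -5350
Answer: d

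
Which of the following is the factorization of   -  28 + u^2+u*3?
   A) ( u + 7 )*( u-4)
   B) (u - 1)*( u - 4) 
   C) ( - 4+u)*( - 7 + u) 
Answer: A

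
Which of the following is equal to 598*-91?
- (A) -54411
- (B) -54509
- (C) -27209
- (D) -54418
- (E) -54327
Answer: D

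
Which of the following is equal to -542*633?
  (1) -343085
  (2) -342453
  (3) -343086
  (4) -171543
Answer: 3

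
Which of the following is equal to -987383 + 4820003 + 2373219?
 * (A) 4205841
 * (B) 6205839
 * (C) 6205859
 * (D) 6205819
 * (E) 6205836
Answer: B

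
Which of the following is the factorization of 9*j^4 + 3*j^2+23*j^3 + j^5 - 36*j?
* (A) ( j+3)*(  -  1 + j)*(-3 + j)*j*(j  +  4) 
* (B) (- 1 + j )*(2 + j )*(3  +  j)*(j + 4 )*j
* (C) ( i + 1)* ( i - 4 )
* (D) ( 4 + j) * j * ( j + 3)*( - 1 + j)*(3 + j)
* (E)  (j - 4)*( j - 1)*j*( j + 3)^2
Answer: D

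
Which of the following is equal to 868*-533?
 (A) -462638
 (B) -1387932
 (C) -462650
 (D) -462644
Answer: D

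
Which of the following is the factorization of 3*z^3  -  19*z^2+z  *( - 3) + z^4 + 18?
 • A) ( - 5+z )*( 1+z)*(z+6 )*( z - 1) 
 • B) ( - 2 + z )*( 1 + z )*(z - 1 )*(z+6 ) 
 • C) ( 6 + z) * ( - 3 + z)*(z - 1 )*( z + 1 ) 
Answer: C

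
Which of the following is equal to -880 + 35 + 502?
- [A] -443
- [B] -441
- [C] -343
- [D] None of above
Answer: C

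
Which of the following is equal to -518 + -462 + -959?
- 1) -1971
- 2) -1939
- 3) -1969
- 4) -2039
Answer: 2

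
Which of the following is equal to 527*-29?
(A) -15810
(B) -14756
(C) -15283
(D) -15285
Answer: C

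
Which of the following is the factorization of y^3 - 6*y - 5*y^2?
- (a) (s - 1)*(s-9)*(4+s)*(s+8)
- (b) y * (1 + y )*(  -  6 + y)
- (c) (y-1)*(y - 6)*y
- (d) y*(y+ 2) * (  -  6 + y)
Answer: b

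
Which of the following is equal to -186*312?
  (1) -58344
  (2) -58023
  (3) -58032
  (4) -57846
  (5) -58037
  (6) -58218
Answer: 3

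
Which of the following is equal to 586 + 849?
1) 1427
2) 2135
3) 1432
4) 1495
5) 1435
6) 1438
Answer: 5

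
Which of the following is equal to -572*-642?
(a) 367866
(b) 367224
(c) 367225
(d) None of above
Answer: b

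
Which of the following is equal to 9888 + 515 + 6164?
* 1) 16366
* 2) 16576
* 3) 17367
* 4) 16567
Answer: 4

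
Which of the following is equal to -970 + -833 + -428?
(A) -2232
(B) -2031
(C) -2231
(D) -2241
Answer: C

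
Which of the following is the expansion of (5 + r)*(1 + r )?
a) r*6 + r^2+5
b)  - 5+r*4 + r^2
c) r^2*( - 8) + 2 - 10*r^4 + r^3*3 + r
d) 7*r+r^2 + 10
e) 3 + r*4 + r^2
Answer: a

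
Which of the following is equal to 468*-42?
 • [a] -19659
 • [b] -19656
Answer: b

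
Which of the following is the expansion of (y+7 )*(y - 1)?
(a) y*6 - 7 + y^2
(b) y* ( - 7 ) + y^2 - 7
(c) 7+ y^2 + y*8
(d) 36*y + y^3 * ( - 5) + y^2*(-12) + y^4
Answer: a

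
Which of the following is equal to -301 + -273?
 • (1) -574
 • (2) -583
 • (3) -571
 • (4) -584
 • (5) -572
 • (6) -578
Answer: 1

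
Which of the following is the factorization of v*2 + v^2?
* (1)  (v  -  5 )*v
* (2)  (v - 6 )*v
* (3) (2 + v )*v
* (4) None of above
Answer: 3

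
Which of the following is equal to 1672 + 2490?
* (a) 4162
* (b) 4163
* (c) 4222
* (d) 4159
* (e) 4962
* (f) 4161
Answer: a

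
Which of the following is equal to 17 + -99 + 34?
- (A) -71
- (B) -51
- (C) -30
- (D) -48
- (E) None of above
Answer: D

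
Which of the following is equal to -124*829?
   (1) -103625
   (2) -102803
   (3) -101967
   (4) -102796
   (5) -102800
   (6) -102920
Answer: 4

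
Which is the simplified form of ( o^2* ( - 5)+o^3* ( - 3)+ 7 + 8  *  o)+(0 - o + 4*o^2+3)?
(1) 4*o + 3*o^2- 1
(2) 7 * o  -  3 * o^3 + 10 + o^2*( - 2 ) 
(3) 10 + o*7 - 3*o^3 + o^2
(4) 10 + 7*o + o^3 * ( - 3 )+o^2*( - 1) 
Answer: 4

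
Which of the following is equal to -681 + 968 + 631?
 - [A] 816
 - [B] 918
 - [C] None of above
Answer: B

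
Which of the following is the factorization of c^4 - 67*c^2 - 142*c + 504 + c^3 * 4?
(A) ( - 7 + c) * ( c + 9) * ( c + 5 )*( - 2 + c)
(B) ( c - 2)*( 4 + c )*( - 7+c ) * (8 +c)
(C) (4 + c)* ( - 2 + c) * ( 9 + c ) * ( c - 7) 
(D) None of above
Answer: C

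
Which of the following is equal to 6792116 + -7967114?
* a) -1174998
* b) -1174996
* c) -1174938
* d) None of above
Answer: a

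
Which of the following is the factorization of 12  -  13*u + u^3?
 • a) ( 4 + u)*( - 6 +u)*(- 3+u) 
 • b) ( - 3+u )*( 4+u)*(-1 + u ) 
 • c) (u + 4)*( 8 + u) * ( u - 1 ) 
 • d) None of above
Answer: b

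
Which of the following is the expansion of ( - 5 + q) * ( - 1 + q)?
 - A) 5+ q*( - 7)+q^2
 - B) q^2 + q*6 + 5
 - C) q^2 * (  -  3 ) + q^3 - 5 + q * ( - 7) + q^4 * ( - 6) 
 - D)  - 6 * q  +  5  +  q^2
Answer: D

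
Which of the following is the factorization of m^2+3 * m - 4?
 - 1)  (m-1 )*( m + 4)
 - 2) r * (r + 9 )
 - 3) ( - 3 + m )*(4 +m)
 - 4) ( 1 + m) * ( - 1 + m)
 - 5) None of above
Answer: 1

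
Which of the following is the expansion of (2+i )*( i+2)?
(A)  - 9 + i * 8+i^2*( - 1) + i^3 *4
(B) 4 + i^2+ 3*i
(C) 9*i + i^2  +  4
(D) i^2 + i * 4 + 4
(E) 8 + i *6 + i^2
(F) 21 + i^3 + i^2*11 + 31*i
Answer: D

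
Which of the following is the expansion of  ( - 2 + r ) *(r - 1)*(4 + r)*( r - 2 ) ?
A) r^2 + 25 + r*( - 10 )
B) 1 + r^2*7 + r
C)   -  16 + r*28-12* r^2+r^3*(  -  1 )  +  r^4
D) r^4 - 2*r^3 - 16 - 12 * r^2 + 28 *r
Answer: C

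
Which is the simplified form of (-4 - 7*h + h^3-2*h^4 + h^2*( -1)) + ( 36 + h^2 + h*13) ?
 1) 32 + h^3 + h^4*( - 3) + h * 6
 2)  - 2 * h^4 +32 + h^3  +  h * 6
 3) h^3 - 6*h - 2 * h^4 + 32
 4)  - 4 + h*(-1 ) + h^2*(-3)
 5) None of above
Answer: 2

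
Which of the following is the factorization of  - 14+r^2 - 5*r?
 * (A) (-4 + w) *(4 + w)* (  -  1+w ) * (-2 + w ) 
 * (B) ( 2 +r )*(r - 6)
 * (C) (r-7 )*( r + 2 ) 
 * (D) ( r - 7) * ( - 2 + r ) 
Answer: C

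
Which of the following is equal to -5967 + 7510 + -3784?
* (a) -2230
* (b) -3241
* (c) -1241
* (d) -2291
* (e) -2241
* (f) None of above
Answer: e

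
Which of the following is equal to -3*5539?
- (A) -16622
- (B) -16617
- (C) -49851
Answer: B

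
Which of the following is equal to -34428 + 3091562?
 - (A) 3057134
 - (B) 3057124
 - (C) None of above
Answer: A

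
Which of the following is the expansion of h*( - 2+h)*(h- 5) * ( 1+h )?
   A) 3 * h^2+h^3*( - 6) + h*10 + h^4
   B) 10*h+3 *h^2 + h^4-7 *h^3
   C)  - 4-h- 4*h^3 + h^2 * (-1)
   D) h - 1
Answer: A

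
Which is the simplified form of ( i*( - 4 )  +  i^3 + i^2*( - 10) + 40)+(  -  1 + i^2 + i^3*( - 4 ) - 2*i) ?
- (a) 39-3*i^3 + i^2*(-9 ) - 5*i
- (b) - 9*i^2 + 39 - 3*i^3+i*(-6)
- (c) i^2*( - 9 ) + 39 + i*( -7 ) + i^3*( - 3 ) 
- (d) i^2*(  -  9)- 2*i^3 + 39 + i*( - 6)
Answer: b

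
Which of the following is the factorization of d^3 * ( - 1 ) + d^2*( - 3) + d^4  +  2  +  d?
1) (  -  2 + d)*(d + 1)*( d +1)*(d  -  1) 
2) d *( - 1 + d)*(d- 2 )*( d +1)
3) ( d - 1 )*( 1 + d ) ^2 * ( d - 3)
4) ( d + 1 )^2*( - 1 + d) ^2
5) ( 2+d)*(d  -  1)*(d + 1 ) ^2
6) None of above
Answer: 1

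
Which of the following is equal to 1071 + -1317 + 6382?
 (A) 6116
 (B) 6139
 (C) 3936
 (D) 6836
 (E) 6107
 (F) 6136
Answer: F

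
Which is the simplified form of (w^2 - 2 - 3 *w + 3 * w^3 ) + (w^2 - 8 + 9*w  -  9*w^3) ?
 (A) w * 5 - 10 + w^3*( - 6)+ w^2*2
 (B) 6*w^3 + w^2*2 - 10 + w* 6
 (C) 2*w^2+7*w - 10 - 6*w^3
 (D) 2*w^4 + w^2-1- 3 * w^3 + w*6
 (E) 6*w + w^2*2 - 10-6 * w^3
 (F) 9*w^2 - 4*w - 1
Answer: E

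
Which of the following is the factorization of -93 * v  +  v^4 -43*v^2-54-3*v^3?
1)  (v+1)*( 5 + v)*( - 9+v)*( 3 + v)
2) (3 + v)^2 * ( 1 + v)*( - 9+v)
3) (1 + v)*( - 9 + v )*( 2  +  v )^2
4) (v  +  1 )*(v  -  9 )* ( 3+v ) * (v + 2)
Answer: 4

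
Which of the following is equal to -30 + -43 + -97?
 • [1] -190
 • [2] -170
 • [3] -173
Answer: 2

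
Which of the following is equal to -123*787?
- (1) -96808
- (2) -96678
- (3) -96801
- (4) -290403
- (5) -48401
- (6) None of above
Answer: 3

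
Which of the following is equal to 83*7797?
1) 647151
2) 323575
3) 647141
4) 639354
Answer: 1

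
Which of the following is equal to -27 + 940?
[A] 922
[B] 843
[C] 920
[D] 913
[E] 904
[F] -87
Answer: D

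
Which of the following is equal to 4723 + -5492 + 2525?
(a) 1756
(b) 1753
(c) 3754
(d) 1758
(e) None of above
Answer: a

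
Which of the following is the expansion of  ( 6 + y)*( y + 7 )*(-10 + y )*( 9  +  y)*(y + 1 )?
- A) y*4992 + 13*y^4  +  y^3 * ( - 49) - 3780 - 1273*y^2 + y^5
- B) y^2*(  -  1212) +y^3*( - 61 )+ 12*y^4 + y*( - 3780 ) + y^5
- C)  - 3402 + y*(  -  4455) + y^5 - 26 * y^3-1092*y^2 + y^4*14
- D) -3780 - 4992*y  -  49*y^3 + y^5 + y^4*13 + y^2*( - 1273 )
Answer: D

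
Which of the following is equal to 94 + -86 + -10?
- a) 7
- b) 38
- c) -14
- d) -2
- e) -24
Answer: d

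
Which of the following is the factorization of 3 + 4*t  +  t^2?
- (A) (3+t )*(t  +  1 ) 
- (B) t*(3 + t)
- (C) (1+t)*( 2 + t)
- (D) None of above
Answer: A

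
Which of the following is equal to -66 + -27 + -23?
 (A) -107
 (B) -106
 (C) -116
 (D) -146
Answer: C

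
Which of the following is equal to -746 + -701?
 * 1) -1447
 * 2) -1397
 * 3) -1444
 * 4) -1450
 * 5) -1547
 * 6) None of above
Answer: 1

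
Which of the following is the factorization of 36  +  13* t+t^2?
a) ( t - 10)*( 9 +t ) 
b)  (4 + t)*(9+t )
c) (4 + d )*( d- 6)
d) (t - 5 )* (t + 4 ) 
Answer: b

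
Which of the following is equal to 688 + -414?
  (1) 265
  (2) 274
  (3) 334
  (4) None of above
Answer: 2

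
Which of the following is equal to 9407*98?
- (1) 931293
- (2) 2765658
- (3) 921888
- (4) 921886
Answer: 4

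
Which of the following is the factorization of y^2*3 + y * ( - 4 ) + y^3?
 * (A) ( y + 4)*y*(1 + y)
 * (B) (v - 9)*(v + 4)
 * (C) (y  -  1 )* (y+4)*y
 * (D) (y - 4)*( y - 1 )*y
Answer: C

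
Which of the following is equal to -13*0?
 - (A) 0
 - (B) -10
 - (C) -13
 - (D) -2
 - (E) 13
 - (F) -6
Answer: A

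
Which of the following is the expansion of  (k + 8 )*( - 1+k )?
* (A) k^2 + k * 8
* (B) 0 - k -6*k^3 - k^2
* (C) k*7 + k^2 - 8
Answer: C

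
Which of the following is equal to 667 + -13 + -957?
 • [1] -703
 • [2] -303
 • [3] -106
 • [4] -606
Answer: 2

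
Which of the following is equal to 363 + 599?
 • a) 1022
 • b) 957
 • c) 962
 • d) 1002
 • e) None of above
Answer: c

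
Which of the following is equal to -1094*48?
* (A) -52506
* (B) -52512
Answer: B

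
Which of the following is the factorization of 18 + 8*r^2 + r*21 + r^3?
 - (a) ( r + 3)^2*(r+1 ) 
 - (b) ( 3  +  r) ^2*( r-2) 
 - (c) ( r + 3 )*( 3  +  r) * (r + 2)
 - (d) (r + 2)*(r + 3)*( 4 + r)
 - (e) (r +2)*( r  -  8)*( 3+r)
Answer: c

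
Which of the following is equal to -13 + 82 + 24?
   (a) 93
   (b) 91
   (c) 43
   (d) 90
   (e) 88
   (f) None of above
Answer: a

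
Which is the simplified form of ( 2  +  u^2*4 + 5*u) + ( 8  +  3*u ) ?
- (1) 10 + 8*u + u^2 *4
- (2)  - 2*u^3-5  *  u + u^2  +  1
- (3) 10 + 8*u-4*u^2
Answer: 1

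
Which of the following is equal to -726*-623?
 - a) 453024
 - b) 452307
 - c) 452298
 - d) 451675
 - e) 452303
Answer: c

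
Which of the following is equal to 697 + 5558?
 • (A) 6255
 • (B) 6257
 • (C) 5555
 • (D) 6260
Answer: A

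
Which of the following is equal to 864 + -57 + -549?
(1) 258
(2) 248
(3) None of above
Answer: 1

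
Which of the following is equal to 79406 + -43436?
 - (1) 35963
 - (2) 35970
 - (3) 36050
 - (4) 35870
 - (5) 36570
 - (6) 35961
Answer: 2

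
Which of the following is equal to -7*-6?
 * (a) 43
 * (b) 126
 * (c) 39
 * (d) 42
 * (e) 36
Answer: d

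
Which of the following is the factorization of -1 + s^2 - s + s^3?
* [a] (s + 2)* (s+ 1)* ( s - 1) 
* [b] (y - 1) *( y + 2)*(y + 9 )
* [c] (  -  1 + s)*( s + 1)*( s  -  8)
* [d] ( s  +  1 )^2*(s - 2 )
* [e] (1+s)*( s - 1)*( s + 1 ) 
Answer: e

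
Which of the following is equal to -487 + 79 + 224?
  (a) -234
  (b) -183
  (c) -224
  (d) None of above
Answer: d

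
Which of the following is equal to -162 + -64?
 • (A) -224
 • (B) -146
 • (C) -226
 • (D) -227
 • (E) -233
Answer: C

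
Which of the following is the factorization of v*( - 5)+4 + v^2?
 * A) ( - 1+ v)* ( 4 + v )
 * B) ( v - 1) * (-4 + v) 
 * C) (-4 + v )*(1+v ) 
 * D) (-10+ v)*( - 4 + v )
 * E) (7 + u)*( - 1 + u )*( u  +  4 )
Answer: B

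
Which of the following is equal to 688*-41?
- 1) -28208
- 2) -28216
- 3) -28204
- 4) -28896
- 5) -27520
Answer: 1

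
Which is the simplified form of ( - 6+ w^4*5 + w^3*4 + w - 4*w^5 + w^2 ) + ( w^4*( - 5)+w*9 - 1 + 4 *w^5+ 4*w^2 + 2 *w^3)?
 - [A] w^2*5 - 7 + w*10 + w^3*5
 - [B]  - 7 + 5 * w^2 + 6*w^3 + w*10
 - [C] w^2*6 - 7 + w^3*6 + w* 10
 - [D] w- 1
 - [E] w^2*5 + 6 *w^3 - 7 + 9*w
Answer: B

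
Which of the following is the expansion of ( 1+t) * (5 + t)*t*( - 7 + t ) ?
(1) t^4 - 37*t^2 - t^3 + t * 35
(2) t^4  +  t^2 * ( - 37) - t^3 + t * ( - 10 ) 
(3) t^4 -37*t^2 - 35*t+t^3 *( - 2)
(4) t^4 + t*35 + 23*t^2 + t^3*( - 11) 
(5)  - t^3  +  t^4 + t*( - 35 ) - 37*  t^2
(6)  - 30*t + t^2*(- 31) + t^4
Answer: 5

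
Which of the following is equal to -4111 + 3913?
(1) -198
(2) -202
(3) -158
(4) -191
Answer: 1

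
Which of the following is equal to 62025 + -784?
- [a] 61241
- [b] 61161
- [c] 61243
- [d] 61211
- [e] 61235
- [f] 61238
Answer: a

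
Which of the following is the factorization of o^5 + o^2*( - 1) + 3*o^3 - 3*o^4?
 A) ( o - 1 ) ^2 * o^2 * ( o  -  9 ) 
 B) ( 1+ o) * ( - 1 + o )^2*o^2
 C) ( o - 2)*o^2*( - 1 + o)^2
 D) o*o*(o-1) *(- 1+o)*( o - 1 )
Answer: D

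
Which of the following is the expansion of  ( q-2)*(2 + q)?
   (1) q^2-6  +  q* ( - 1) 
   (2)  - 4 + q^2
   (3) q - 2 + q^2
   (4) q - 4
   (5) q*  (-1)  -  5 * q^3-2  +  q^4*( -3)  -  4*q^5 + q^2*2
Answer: 2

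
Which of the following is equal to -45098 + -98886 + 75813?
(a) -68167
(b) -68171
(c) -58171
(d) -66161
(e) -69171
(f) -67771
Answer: b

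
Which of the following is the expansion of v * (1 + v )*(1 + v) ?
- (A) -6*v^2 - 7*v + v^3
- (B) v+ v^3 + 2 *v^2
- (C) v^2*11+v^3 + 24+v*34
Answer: B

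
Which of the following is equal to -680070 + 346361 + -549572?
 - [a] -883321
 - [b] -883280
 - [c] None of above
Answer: c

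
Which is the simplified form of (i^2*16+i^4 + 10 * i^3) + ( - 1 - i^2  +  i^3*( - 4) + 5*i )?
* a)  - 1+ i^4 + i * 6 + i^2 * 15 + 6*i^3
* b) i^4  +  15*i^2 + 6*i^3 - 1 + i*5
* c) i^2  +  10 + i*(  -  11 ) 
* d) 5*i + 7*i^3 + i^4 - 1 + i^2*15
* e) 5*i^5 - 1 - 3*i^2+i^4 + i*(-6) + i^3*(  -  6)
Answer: b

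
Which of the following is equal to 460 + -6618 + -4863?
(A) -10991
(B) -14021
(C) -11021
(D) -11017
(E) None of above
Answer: C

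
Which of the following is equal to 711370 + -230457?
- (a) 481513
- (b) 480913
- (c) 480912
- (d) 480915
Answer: b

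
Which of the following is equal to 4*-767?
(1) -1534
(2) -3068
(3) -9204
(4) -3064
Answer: 2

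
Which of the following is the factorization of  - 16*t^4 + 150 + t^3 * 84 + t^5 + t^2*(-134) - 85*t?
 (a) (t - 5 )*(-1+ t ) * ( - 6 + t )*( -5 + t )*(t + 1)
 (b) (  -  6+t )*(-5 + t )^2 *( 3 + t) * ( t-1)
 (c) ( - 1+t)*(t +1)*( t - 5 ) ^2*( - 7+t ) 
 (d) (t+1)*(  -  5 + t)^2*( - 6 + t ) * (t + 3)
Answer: a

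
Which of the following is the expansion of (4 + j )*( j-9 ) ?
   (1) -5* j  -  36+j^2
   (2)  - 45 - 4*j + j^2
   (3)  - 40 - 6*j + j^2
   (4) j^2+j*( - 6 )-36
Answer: 1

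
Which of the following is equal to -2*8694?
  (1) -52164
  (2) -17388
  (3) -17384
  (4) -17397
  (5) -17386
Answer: 2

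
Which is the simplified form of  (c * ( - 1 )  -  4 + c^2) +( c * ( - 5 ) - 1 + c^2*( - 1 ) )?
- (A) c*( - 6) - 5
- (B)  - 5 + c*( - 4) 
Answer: A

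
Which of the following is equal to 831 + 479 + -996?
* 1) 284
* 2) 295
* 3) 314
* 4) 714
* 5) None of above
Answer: 3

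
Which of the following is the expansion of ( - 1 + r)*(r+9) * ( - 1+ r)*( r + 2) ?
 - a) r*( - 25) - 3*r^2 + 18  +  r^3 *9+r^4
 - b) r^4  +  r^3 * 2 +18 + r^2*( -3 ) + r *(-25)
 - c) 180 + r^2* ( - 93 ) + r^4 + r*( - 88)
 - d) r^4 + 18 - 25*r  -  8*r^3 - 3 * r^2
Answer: a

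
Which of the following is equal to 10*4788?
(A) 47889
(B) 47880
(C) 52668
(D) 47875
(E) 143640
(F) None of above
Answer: B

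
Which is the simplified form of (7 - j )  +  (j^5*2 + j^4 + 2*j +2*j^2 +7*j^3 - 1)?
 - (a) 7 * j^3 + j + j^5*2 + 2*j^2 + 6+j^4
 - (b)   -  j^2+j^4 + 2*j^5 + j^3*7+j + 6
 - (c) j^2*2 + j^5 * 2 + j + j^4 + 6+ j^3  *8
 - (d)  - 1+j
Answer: a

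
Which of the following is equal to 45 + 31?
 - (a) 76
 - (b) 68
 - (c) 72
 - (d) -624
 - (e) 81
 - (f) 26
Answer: a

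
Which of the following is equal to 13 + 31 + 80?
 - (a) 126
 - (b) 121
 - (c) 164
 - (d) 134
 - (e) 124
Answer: e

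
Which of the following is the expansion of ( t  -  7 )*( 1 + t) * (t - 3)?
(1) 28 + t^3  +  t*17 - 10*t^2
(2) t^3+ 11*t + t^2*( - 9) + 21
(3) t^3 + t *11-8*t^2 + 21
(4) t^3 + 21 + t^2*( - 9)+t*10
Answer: 2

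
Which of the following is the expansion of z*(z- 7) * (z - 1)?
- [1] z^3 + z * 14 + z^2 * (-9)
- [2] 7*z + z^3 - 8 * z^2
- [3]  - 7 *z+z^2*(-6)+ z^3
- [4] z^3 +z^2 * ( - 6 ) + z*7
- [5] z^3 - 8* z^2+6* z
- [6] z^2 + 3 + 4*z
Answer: 2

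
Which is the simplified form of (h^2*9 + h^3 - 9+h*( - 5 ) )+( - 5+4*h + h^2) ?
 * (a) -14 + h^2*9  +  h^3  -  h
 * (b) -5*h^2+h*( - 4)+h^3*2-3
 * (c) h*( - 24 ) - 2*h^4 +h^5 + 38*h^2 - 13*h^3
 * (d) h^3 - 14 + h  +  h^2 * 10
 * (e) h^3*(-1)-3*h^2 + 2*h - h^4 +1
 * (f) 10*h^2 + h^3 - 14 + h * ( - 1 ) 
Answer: f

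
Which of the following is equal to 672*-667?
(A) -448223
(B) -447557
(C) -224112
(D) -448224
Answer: D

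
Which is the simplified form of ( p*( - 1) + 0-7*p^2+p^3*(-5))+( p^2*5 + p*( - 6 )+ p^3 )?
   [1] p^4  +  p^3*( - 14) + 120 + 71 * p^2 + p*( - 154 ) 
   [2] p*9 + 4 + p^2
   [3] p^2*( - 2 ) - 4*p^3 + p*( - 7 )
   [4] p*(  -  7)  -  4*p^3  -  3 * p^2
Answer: 3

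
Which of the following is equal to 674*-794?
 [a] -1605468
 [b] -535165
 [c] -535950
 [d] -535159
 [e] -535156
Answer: e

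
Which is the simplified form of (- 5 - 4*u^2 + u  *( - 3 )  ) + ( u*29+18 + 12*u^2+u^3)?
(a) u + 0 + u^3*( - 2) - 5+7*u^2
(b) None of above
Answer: b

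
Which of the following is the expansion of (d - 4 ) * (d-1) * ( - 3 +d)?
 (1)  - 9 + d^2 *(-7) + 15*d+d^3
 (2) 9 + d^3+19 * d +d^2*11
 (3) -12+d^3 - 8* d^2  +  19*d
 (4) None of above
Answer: 3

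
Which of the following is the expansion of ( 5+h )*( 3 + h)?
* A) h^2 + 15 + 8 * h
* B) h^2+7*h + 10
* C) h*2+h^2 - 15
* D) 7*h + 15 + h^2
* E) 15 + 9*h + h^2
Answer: A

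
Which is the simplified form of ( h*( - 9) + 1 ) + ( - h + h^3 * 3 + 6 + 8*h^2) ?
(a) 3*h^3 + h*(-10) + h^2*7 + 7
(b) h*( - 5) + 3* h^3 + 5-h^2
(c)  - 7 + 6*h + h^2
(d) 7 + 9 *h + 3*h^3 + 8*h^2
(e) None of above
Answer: e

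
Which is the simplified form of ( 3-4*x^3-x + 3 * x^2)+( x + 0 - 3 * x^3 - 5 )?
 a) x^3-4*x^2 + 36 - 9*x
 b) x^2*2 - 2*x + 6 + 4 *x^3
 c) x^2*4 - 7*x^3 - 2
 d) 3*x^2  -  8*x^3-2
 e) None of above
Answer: e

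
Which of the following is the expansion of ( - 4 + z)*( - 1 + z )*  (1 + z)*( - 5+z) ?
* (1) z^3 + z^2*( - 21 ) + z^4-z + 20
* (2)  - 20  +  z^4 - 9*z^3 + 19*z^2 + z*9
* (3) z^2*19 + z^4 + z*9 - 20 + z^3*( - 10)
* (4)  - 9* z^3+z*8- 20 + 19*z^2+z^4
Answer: 2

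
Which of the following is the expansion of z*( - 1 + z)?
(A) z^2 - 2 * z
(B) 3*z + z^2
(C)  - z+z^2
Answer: C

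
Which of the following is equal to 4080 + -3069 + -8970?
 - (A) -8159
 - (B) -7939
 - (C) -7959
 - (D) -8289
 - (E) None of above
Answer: C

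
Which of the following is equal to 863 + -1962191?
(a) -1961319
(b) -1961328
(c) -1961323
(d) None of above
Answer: b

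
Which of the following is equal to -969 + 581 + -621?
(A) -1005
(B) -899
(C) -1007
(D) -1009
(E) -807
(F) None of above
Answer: D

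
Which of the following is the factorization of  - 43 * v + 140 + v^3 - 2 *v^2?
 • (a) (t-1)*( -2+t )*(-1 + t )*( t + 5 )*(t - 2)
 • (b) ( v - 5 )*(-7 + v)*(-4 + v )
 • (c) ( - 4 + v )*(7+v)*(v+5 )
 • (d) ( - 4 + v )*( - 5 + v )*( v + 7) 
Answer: d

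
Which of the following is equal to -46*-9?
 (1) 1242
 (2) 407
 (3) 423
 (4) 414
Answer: 4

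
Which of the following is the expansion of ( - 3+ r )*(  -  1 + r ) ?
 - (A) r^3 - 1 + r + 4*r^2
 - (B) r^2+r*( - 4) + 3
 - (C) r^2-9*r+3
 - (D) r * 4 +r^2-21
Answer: B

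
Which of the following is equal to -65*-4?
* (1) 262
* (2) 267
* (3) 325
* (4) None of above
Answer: 4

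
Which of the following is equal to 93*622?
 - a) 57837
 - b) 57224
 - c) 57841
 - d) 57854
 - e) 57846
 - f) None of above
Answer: e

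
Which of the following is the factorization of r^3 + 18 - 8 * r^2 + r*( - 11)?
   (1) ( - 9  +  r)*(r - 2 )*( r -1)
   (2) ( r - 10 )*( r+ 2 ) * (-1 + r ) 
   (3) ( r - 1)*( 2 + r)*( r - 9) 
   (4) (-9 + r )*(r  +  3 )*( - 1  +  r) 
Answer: 3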